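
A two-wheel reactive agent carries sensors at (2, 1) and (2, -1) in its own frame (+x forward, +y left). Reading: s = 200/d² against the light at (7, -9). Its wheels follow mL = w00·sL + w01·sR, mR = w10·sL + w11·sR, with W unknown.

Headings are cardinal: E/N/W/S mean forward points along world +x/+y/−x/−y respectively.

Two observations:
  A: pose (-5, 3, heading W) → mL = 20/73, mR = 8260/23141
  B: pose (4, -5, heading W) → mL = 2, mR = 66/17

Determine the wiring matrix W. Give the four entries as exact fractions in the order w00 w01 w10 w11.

0 1/2 1 -1/2

obs A: pose=(-5,3,W) → sL=200/317, sR=40/73, mL=20/73, mR=8260/23141
obs B: pose=(4,-5,W) → sL=100/17, sR=4, mL=2, mR=66/17
sensor matrix S = [[200/317, 40/73], [100/17, 4]]; det S = -275200/393397
solve [mL_A; mL_B] = S·[w00; w01] and [mR_A; mR_B] = S·[w10; w11]:
  w00 = 0, w01 = 1/2, w10 = 1, w11 = -1/2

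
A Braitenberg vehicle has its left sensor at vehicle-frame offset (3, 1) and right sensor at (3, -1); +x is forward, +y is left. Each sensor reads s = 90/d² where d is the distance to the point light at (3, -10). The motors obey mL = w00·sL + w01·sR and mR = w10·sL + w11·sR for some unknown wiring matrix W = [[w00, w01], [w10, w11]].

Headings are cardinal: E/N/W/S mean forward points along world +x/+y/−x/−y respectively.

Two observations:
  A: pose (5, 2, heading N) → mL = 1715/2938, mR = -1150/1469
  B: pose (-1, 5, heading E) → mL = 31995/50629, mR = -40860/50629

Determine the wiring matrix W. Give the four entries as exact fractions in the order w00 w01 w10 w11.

obs A: pose=(5,2,N) → sL=45/113, sR=5/13, mL=1715/2938, mR=-1150/1469
obs B: pose=(-1,5,E) → sL=90/257, sR=90/197, mL=31995/50629, mR=-40860/50629
sensor matrix S = [[45/113, 5/13], [90/257, 90/197]]; det S = 3513600/74374001
solve [mL_A; mL_B] = S·[w00; w01] and [mR_A; mR_B] = S·[w10; w11]:
  w00 = 1/2, w01 = 1, w10 = -1, w11 = -1

1/2 1 -1 -1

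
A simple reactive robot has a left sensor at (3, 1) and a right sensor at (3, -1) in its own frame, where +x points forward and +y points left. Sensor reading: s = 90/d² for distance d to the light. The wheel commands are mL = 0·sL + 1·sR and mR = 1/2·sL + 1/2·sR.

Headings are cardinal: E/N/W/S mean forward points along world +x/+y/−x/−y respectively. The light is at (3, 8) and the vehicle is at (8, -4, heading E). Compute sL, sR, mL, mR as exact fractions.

18/37 90/233 90/233 3762/8621

left sensor world pos  = (11, -3); dL² = 185
right sensor world pos = (11, -5); dR² = 233
sL = 90/185 = 18/37
sR = 90/233 = 90/233
mL = 0·sL + 1·sR = 90/233
mR = 1/2·sL + 1/2·sR = 3762/8621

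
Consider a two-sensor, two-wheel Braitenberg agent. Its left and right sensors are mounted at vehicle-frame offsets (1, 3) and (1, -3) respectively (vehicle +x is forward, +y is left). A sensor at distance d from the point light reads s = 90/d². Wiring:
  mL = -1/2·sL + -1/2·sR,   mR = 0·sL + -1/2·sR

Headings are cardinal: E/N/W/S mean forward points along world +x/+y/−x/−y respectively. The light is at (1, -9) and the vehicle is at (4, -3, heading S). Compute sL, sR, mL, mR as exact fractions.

90/61 18/5 -774/305 -9/5

left sensor world pos  = (7, -4); dL² = 61
right sensor world pos = (1, -4); dR² = 25
sL = 90/61 = 90/61
sR = 90/25 = 18/5
mL = -1/2·sL + -1/2·sR = -774/305
mR = 0·sL + -1/2·sR = -9/5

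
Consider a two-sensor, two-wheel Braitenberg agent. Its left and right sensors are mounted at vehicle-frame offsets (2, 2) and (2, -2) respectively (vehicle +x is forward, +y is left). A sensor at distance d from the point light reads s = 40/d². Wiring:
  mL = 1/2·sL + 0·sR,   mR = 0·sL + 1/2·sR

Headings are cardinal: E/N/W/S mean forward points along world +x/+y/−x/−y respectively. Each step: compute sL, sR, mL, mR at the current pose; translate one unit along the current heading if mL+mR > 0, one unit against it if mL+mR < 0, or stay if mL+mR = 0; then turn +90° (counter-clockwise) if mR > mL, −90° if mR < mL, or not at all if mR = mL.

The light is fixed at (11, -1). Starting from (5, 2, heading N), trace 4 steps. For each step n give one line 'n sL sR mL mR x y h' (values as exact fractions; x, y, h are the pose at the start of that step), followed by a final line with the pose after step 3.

0 40/89 40/41 20/89 20/41 5 2 N
1 10/17 2/5 5/17 1/5 5 3 W
2 40/117 40/61 20/117 20/61 4 3 N
3 4/9 4/13 2/9 2/13 4 4 W
final 3 4 N

n=0: pose=(5,2,N); sL=40/89, sR=40/41; mL=20/89, mR=20/41; mL+mR=2600/3649 → advance +1; mR−mL=960/3649 → turn +1·90°
n=1: pose=(5,3,W); sL=10/17, sR=2/5; mL=5/17, mR=1/5; mL+mR=42/85 → advance +1; mR−mL=-8/85 → turn -1·90°
n=2: pose=(4,3,N); sL=40/117, sR=40/61; mL=20/117, mR=20/61; mL+mR=3560/7137 → advance +1; mR−mL=1120/7137 → turn +1·90°
n=3: pose=(4,4,W); sL=4/9, sR=4/13; mL=2/9, mR=2/13; mL+mR=44/117 → advance +1; mR−mL=-8/117 → turn -1·90°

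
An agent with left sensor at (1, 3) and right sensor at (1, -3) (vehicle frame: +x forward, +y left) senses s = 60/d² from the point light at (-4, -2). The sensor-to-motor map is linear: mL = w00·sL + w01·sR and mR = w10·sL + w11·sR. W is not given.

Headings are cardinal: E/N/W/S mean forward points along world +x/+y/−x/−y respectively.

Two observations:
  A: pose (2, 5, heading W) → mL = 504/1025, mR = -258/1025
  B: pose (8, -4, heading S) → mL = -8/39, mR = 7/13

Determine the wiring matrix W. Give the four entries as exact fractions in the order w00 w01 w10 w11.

1/2 -1/2 -1/2 1

obs A: pose=(2,5,W) → sL=60/41, sR=12/25, mL=504/1025, mR=-258/1025
obs B: pose=(8,-4,S) → sL=10/39, sR=2/3, mL=-8/39, mR=7/13
sensor matrix S = [[60/41, 12/25], [10/39, 2/3]]; det S = 2272/2665
solve [mL_A; mL_B] = S·[w00; w01] and [mR_A; mR_B] = S·[w10; w11]:
  w00 = 1/2, w01 = -1/2, w10 = -1/2, w11 = 1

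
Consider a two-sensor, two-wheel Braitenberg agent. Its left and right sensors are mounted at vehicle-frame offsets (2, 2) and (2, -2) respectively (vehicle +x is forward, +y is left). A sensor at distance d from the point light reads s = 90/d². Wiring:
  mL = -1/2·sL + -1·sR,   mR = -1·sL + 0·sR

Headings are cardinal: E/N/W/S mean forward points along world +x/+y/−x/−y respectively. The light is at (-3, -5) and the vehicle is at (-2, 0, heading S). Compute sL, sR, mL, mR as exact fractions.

left sensor world pos  = (0, -2); dL² = 18
right sensor world pos = (-4, -2); dR² = 10
sL = 90/18 = 5
sR = 90/10 = 9
mL = -1/2·sL + -1·sR = -23/2
mR = -1·sL + 0·sR = -5

5 9 -23/2 -5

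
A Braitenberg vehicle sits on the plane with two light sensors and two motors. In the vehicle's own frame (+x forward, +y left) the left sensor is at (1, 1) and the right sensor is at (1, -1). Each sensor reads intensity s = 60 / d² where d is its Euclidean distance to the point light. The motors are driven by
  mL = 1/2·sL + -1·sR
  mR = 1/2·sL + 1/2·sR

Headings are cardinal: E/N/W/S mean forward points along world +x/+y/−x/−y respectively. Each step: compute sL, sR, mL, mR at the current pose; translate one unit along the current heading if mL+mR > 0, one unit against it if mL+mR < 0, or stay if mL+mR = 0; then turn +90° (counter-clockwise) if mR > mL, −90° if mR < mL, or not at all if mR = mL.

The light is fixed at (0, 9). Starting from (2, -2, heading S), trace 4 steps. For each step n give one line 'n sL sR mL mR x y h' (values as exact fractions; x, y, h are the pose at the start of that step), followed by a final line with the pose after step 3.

n=0: pose=(2,-2,S); sL=20/51, sR=12/29; mL=-322/1479, mR=596/1479; mL+mR=274/1479 → advance +1; mR−mL=18/29 → turn +1·90°
n=1: pose=(2,-3,E); sL=6/13, sR=30/89; mL=-123/1157, mR=462/1157; mL+mR=339/1157 → advance +1; mR−mL=45/89 → turn +1·90°
n=2: pose=(3,-3,N); sL=12/25, sR=60/137; mL=-678/3425, mR=1572/3425; mL+mR=894/3425 → advance +1; mR−mL=90/137 → turn +1·90°
n=3: pose=(3,-2,W); sL=15/37, sR=15/26; mL=-180/481, mR=945/1924; mL+mR=225/1924 → advance +1; mR−mL=45/52 → turn +1·90°

0 20/51 12/29 -322/1479 596/1479 2 -2 S
1 6/13 30/89 -123/1157 462/1157 2 -3 E
2 12/25 60/137 -678/3425 1572/3425 3 -3 N
3 15/37 15/26 -180/481 945/1924 3 -2 W
final 2 -2 S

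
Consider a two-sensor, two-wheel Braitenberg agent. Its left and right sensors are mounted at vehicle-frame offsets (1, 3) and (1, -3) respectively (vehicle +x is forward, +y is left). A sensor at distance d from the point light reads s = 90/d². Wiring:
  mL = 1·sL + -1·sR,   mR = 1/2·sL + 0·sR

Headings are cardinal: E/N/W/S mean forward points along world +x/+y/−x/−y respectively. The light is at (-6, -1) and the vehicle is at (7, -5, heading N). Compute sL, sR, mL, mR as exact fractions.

90/109 18/53 2808/5777 45/109

left sensor world pos  = (4, -4); dL² = 109
right sensor world pos = (10, -4); dR² = 265
sL = 90/109 = 90/109
sR = 90/265 = 18/53
mL = 1·sL + -1·sR = 2808/5777
mR = 1/2·sL + 0·sR = 45/109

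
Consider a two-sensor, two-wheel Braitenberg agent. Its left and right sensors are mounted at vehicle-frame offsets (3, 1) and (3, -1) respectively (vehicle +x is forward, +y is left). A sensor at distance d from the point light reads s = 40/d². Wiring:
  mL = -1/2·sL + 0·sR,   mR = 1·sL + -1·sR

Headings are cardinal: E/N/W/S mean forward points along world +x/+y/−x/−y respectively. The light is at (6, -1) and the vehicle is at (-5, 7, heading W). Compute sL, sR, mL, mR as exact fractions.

8/49 40/277 -4/49 256/13573

left sensor world pos  = (-8, 6); dL² = 245
right sensor world pos = (-8, 8); dR² = 277
sL = 40/245 = 8/49
sR = 40/277 = 40/277
mL = -1/2·sL + 0·sR = -4/49
mR = 1·sL + -1·sR = 256/13573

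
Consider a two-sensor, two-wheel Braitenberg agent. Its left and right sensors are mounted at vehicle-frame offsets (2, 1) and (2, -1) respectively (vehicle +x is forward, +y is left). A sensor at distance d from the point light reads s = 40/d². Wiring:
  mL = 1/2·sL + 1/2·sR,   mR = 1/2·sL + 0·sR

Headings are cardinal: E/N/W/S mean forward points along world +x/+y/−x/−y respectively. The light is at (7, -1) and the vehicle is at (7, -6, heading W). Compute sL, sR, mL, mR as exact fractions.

left sensor world pos  = (5, -7); dL² = 40
right sensor world pos = (5, -5); dR² = 20
sL = 40/40 = 1
sR = 40/20 = 2
mL = 1/2·sL + 1/2·sR = 3/2
mR = 1/2·sL + 0·sR = 1/2

1 2 3/2 1/2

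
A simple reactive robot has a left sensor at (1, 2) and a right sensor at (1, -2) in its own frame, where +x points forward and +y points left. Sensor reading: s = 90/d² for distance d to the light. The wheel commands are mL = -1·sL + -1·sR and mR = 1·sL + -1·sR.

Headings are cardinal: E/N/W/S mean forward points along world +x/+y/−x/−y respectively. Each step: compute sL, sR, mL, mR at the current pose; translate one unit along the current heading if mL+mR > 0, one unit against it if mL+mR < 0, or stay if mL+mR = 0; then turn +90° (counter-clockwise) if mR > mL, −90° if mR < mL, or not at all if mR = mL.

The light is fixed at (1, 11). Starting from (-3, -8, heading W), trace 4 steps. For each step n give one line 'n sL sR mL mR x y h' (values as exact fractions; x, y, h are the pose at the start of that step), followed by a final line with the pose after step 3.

0 45/233 45/157 -17550/36581 -3420/36581 -3 -8 W
1 90/401 18/85 -14868/34085 432/34085 -2 -8 S
2 9/26 45/202 -747/1313 162/1313 -2 -7 E
3 18/65 90/293 -11124/19045 -576/19045 -3 -7 N
final -3 -8 W

n=0: pose=(-3,-8,W); sL=45/233, sR=45/157; mL=-17550/36581, mR=-3420/36581; mL+mR=-90/157 → advance -1; mR−mL=90/233 → turn +1·90°
n=1: pose=(-2,-8,S); sL=90/401, sR=18/85; mL=-14868/34085, mR=432/34085; mL+mR=-36/85 → advance -1; mR−mL=180/401 → turn +1·90°
n=2: pose=(-2,-7,E); sL=9/26, sR=45/202; mL=-747/1313, mR=162/1313; mL+mR=-45/101 → advance -1; mR−mL=9/13 → turn +1·90°
n=3: pose=(-3,-7,N); sL=18/65, sR=90/293; mL=-11124/19045, mR=-576/19045; mL+mR=-180/293 → advance -1; mR−mL=36/65 → turn +1·90°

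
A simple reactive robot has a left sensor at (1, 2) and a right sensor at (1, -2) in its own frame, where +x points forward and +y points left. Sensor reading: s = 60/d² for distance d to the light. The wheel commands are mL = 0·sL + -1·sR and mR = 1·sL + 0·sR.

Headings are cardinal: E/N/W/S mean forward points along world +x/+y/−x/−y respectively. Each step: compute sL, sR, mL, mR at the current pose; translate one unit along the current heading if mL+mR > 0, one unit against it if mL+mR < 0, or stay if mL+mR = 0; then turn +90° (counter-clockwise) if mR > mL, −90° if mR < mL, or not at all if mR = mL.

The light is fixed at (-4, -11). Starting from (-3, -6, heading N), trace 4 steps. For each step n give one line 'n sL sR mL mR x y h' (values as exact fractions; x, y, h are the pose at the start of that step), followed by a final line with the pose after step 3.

n=0: pose=(-3,-6,N); sL=60/37, sR=4/3; mL=-4/3, mR=60/37; mL+mR=32/111 → advance +1; mR−mL=328/111 → turn +1·90°
n=1: pose=(-3,-5,W); sL=15/4, sR=15/16; mL=-15/16, mR=15/4; mL+mR=45/16 → advance +1; mR−mL=75/16 → turn +1·90°
n=2: pose=(-4,-5,S); sL=60/29, sR=60/29; mL=-60/29, mR=60/29; mL+mR=0 → advance +0; mR−mL=120/29 → turn +1·90°
n=3: pose=(-4,-5,E); sL=12/13, sR=60/17; mL=-60/17, mR=12/13; mL+mR=-576/221 → advance -1; mR−mL=984/221 → turn +1·90°

0 60/37 4/3 -4/3 60/37 -3 -6 N
1 15/4 15/16 -15/16 15/4 -3 -5 W
2 60/29 60/29 -60/29 60/29 -4 -5 S
3 12/13 60/17 -60/17 12/13 -4 -5 E
final -5 -5 N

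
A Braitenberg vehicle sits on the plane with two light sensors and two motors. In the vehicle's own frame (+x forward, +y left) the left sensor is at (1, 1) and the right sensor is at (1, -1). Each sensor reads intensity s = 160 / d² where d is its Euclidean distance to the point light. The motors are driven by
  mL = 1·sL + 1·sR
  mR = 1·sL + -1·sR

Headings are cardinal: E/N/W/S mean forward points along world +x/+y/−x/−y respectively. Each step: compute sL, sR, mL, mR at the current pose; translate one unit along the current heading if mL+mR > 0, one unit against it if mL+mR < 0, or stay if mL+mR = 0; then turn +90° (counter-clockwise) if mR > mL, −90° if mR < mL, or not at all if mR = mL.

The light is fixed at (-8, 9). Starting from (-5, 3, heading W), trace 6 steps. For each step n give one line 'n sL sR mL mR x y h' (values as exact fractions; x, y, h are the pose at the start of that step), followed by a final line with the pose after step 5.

n=0: pose=(-5,3,W); sL=160/53, sR=160/29; mL=13120/1537, mR=-3840/1537; mL+mR=320/53 → advance +1; mR−mL=-320/29 → turn -1·90°
n=1: pose=(-6,3,N); sL=80/13, sR=80/17; mL=2400/221, mR=320/221; mL+mR=160/13 → advance +1; mR−mL=-160/17 → turn -1·90°
n=2: pose=(-6,4,E); sL=32/5, sR=32/9; mL=448/45, mR=128/45; mL+mR=64/5 → advance +1; mR−mL=-64/9 → turn -1·90°
n=3: pose=(-5,4,S); sL=40/13, sR=4; mL=92/13, mR=-12/13; mL+mR=80/13 → advance +1; mR−mL=-8 → turn -1·90°
n=4: pose=(-5,3,W); sL=160/53, sR=160/29; mL=13120/1537, mR=-3840/1537; mL+mR=320/53 → advance +1; mR−mL=-320/29 → turn -1·90°
n=5: pose=(-6,3,N); sL=80/13, sR=80/17; mL=2400/221, mR=320/221; mL+mR=160/13 → advance +1; mR−mL=-160/17 → turn -1·90°

0 160/53 160/29 13120/1537 -3840/1537 -5 3 W
1 80/13 80/17 2400/221 320/221 -6 3 N
2 32/5 32/9 448/45 128/45 -6 4 E
3 40/13 4 92/13 -12/13 -5 4 S
4 160/53 160/29 13120/1537 -3840/1537 -5 3 W
5 80/13 80/17 2400/221 320/221 -6 3 N
final -6 4 E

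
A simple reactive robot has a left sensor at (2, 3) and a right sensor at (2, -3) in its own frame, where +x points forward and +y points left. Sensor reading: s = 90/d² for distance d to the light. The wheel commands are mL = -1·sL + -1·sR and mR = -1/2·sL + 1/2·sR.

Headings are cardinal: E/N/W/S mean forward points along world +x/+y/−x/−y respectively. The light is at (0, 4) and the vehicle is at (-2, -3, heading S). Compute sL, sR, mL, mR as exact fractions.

left sensor world pos  = (1, -5); dL² = 82
right sensor world pos = (-5, -5); dR² = 106
sL = 90/82 = 45/41
sR = 90/106 = 45/53
mL = -1·sL + -1·sR = -4230/2173
mR = -1/2·sL + 1/2·sR = -270/2173

45/41 45/53 -4230/2173 -270/2173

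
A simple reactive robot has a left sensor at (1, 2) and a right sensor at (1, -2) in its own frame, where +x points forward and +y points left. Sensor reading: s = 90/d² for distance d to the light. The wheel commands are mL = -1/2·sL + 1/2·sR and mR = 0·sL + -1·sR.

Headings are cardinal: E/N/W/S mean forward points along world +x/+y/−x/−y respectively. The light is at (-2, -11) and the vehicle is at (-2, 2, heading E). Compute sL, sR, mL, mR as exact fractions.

left sensor world pos  = (-1, 4); dL² = 226
right sensor world pos = (-1, 0); dR² = 122
sL = 90/226 = 45/113
sR = 90/122 = 45/61
mL = -1/2·sL + 1/2·sR = 1170/6893
mR = 0·sL + -1·sR = -45/61

45/113 45/61 1170/6893 -45/61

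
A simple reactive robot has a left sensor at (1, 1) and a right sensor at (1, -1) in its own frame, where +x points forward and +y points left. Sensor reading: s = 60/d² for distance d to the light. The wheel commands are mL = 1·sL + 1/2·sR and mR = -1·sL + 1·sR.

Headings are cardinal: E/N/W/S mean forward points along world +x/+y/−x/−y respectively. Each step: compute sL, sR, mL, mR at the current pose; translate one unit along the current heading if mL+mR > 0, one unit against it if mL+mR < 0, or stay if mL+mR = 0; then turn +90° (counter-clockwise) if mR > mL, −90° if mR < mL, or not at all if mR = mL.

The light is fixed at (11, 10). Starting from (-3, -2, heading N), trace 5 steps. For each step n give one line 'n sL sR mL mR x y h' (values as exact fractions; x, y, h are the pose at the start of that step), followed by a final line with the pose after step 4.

n=0: pose=(-3,-2,N); sL=30/173, sR=6/29; mL=1389/5017, mR=168/5017; mL+mR=9/29 → advance +1; mR−mL=-1221/5017 → turn -1·90°
n=1: pose=(-3,-1,E); sL=60/269, sR=60/313; mL=26850/84197, mR=-2640/84197; mL+mR=90/313 → advance +1; mR−mL=-29490/84197 → turn -1·90°
n=2: pose=(-2,-1,S); sL=5/24, sR=3/17; mL=121/408, mR=-13/408; mL+mR=9/34 → advance +1; mR−mL=-67/204 → turn -1·90°
n=3: pose=(-2,-2,W); sL=12/73, sR=60/317; mL=5994/23141, mR=576/23141; mL+mR=90/317 → advance +1; mR−mL=-5418/23141 → turn -1·90°
n=4: pose=(-3,-2,N); sL=30/173, sR=6/29; mL=1389/5017, mR=168/5017; mL+mR=9/29 → advance +1; mR−mL=-1221/5017 → turn -1·90°

0 30/173 6/29 1389/5017 168/5017 -3 -2 N
1 60/269 60/313 26850/84197 -2640/84197 -3 -1 E
2 5/24 3/17 121/408 -13/408 -2 -1 S
3 12/73 60/317 5994/23141 576/23141 -2 -2 W
4 30/173 6/29 1389/5017 168/5017 -3 -2 N
final -3 -1 E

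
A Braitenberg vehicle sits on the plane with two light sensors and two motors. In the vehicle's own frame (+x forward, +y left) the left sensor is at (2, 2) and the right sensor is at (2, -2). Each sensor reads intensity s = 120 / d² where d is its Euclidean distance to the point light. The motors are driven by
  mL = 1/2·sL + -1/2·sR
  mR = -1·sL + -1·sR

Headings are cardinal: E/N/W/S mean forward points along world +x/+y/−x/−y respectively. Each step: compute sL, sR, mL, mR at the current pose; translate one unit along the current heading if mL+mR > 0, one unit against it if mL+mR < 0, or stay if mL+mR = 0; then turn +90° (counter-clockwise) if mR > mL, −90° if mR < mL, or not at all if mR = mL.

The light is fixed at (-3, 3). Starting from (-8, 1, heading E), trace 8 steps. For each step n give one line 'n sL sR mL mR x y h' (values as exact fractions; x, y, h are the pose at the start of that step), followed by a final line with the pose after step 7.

0 40/3 24/5 64/15 -272/15 -8 1 E
1 15/4 3/2 9/8 -21/4 -9 1 S
2 120/73 24/13 -96/949 -3312/949 -9 2 W
3 12/5 12 -24/5 -72/5 -8 2 N
4 40/3 24/5 64/15 -272/15 -8 1 E
5 15/4 3/2 9/8 -21/4 -9 1 S
6 120/73 24/13 -96/949 -3312/949 -9 2 W
7 12/5 12 -24/5 -72/5 -8 2 N
final -8 1 E

n=0: pose=(-8,1,E); sL=40/3, sR=24/5; mL=64/15, mR=-272/15; mL+mR=-208/15 → advance -1; mR−mL=-112/5 → turn -1·90°
n=1: pose=(-9,1,S); sL=15/4, sR=3/2; mL=9/8, mR=-21/4; mL+mR=-33/8 → advance -1; mR−mL=-51/8 → turn -1·90°
n=2: pose=(-9,2,W); sL=120/73, sR=24/13; mL=-96/949, mR=-3312/949; mL+mR=-3408/949 → advance -1; mR−mL=-3216/949 → turn -1·90°
n=3: pose=(-8,2,N); sL=12/5, sR=12; mL=-24/5, mR=-72/5; mL+mR=-96/5 → advance -1; mR−mL=-48/5 → turn -1·90°
n=4: pose=(-8,1,E); sL=40/3, sR=24/5; mL=64/15, mR=-272/15; mL+mR=-208/15 → advance -1; mR−mL=-112/5 → turn -1·90°
n=5: pose=(-9,1,S); sL=15/4, sR=3/2; mL=9/8, mR=-21/4; mL+mR=-33/8 → advance -1; mR−mL=-51/8 → turn -1·90°
n=6: pose=(-9,2,W); sL=120/73, sR=24/13; mL=-96/949, mR=-3312/949; mL+mR=-3408/949 → advance -1; mR−mL=-3216/949 → turn -1·90°
n=7: pose=(-8,2,N); sL=12/5, sR=12; mL=-24/5, mR=-72/5; mL+mR=-96/5 → advance -1; mR−mL=-48/5 → turn -1·90°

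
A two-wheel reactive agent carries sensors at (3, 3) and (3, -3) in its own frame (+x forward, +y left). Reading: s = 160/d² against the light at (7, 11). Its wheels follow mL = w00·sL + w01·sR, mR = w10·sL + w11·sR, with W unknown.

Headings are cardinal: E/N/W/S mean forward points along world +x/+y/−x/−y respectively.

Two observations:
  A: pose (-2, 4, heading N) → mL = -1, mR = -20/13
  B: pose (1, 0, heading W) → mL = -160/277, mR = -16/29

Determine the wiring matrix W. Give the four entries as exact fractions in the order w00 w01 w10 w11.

-1 0 0 -1/2

obs A: pose=(-2,4,N) → sL=1, sR=40/13, mL=-1, mR=-20/13
obs B: pose=(1,0,W) → sL=160/277, sR=32/29, mL=-160/277, mR=-16/29
sensor matrix S = [[1, 40/13], [160/277, 32/29]]; det S = -70368/104429
solve [mL_A; mL_B] = S·[w00; w01] and [mR_A; mR_B] = S·[w10; w11]:
  w00 = -1, w01 = 0, w10 = 0, w11 = -1/2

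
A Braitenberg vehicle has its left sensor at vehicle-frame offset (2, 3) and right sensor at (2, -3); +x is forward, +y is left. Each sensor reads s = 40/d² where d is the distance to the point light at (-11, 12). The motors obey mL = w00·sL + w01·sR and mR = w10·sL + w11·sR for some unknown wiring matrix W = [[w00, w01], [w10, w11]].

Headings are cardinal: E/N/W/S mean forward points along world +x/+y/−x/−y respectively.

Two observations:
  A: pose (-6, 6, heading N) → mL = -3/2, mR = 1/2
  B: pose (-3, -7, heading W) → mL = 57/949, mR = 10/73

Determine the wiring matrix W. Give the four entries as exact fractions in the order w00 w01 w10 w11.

-1 1 0 1

obs A: pose=(-6,6,N) → sL=2, sR=1/2, mL=-3/2, mR=1/2
obs B: pose=(-3,-7,W) → sL=1/13, sR=10/73, mL=57/949, mR=10/73
sensor matrix S = [[2, 1/2], [1/13, 10/73]]; det S = 447/1898
solve [mL_A; mL_B] = S·[w00; w01] and [mR_A; mR_B] = S·[w10; w11]:
  w00 = -1, w01 = 1, w10 = 0, w11 = 1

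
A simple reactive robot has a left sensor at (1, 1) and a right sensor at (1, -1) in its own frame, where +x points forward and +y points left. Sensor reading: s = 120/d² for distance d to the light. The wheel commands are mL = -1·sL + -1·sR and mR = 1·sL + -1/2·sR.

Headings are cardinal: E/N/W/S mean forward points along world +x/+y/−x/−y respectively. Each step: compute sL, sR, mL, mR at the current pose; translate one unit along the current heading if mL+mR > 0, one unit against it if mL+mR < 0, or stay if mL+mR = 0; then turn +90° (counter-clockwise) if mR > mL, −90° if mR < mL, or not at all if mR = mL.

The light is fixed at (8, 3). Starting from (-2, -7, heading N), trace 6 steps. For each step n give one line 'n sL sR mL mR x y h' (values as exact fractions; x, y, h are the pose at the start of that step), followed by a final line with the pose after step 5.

n=0: pose=(-2,-7,N); sL=60/101, sR=20/27; mL=-3640/2727, mR=610/2727; mL+mR=-10/9 → advance -1; mR−mL=4250/2727 → turn +1·90°
n=1: pose=(-2,-8,W); sL=24/53, sR=120/221; mL=-11664/11713, mR=2124/11713; mL+mR=-180/221 → advance -1; mR−mL=13788/11713 → turn +1·90°
n=2: pose=(-1,-8,S); sL=15/26, sR=30/61; mL=-1695/1586, mR=525/1586; mL+mR=-45/61 → advance -1; mR−mL=1110/793 → turn +1·90°
n=3: pose=(-1,-7,E); sL=24/29, sR=24/37; mL=-1584/1073, mR=540/1073; mL+mR=-36/37 → advance -1; mR−mL=2124/1073 → turn +1·90°
n=4: pose=(-2,-7,N); sL=60/101, sR=20/27; mL=-3640/2727, mR=610/2727; mL+mR=-10/9 → advance -1; mR−mL=4250/2727 → turn +1·90°
n=5: pose=(-2,-8,W); sL=24/53, sR=120/221; mL=-11664/11713, mR=2124/11713; mL+mR=-180/221 → advance -1; mR−mL=13788/11713 → turn +1·90°

0 60/101 20/27 -3640/2727 610/2727 -2 -7 N
1 24/53 120/221 -11664/11713 2124/11713 -2 -8 W
2 15/26 30/61 -1695/1586 525/1586 -1 -8 S
3 24/29 24/37 -1584/1073 540/1073 -1 -7 E
4 60/101 20/27 -3640/2727 610/2727 -2 -7 N
5 24/53 120/221 -11664/11713 2124/11713 -2 -8 W
final -1 -8 S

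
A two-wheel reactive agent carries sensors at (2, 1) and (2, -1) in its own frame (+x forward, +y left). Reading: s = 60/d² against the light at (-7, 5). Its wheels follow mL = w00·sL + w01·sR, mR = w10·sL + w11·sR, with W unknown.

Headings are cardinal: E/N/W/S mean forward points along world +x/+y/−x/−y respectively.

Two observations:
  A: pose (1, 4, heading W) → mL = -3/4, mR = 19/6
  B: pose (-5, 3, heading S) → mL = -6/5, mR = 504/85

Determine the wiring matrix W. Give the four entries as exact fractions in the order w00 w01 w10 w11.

-1/2 0 1 1

obs A: pose=(1,4,W) → sL=3/2, sR=5/3, mL=-3/4, mR=19/6
obs B: pose=(-5,3,S) → sL=12/5, sR=60/17, mL=-6/5, mR=504/85
sensor matrix S = [[3/2, 5/3], [12/5, 60/17]]; det S = 22/17
solve [mL_A; mL_B] = S·[w00; w01] and [mR_A; mR_B] = S·[w10; w11]:
  w00 = -1/2, w01 = 0, w10 = 1, w11 = 1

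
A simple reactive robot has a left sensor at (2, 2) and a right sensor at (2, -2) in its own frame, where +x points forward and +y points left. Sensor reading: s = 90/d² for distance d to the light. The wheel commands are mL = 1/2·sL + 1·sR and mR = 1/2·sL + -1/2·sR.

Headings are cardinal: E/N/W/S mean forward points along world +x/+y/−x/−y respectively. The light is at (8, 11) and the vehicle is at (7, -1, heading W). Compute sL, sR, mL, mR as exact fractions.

18/41 90/109 4671/4469 -864/4469

left sensor world pos  = (5, -3); dL² = 205
right sensor world pos = (5, 1); dR² = 109
sL = 90/205 = 18/41
sR = 90/109 = 90/109
mL = 1/2·sL + 1·sR = 4671/4469
mR = 1/2·sL + -1/2·sR = -864/4469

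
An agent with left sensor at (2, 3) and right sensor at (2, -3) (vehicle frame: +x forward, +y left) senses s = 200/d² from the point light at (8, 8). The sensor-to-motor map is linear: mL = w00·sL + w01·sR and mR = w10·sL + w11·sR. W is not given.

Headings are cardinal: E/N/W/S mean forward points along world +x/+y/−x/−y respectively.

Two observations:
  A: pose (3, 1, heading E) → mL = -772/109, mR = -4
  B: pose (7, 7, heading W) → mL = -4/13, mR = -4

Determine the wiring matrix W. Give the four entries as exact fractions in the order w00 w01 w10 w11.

obs A: pose=(3,1,E) → sL=8, sR=200/109, mL=-772/109, mR=-4
obs B: pose=(7,7,W) → sL=8, sR=200/13, mL=-4/13, mR=-4
sensor matrix S = [[8, 200/109], [8, 200/13]]; det S = 153600/1417
solve [mL_A; mL_B] = S·[w00; w01] and [mR_A; mR_B] = S·[w10; w11]:
  w00 = -1, w01 = 1/2, w10 = -1/2, w11 = 0

-1 1/2 -1/2 0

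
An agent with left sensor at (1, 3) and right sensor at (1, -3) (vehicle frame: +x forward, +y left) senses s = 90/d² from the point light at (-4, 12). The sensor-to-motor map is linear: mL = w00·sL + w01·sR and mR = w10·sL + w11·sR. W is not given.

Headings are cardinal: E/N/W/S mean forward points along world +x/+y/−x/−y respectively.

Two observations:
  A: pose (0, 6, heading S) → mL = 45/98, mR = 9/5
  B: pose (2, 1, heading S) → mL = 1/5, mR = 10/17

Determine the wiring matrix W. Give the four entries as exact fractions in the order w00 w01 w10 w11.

1/2 0 0 1

obs A: pose=(0,6,S) → sL=45/49, sR=9/5, mL=45/98, mR=9/5
obs B: pose=(2,1,S) → sL=2/5, sR=10/17, mL=1/5, mR=10/17
sensor matrix S = [[45/49, 9/5], [2/5, 10/17]]; det S = -3744/20825
solve [mL_A; mL_B] = S·[w00; w01] and [mR_A; mR_B] = S·[w10; w11]:
  w00 = 1/2, w01 = 0, w10 = 0, w11 = 1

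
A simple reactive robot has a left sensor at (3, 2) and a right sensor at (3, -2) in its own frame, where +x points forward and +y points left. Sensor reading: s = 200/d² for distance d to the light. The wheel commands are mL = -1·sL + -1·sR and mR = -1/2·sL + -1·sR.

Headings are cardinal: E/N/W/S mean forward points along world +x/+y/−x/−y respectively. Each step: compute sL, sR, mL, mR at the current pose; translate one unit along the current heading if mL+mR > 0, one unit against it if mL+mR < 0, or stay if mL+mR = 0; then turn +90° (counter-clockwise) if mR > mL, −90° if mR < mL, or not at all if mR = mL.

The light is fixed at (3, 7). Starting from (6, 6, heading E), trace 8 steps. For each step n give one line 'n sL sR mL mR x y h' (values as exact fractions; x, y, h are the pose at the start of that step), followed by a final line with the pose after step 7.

0 200/37 40/9 -3280/333 -2380/333 6 6 E
1 50 10 -60 -35 5 6 N
2 200/17 200 -3600/17 -3500/17 5 5 W
3 4 100/13 -152/13 -126/13 6 5 S
4 200/37 40/9 -3280/333 -2380/333 6 6 E
5 50 10 -60 -35 5 6 N
6 200/17 200 -3600/17 -3500/17 5 5 W
7 4 100/13 -152/13 -126/13 6 5 S
final 6 6 E

n=0: pose=(6,6,E); sL=200/37, sR=40/9; mL=-3280/333, mR=-2380/333; mL+mR=-5660/333 → advance -1; mR−mL=100/37 → turn +1·90°
n=1: pose=(5,6,N); sL=50, sR=10; mL=-60, mR=-35; mL+mR=-95 → advance -1; mR−mL=25 → turn +1·90°
n=2: pose=(5,5,W); sL=200/17, sR=200; mL=-3600/17, mR=-3500/17; mL+mR=-7100/17 → advance -1; mR−mL=100/17 → turn +1·90°
n=3: pose=(6,5,S); sL=4, sR=100/13; mL=-152/13, mR=-126/13; mL+mR=-278/13 → advance -1; mR−mL=2 → turn +1·90°
n=4: pose=(6,6,E); sL=200/37, sR=40/9; mL=-3280/333, mR=-2380/333; mL+mR=-5660/333 → advance -1; mR−mL=100/37 → turn +1·90°
n=5: pose=(5,6,N); sL=50, sR=10; mL=-60, mR=-35; mL+mR=-95 → advance -1; mR−mL=25 → turn +1·90°
n=6: pose=(5,5,W); sL=200/17, sR=200; mL=-3600/17, mR=-3500/17; mL+mR=-7100/17 → advance -1; mR−mL=100/17 → turn +1·90°
n=7: pose=(6,5,S); sL=4, sR=100/13; mL=-152/13, mR=-126/13; mL+mR=-278/13 → advance -1; mR−mL=2 → turn +1·90°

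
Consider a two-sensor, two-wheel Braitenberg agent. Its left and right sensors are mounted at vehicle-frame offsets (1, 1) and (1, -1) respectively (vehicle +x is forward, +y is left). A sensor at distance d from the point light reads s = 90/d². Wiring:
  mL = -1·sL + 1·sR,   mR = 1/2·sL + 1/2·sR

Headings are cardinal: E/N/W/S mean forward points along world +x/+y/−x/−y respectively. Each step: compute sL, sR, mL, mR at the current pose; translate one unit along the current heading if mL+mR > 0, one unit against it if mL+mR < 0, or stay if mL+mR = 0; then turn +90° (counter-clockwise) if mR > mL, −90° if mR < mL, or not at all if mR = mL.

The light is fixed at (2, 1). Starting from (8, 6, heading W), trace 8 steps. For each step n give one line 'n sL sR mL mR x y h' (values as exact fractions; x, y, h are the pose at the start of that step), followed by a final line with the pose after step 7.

0 90/41 90/61 -1800/2501 4590/2501 8 6 W
1 45/26 45/16 225/208 945/416 7 6 S
2 90/61 2 32/61 106/61 7 5 E
3 9/5 45/37 -108/185 279/185 8 5 N
4 90/41 90/61 -1800/2501 4590/2501 8 6 W
5 45/26 45/16 225/208 945/416 7 6 S
6 90/61 2 32/61 106/61 7 5 E
7 9/5 45/37 -108/185 279/185 8 5 N
final 8 6 W

n=0: pose=(8,6,W); sL=90/41, sR=90/61; mL=-1800/2501, mR=4590/2501; mL+mR=2790/2501 → advance +1; mR−mL=6390/2501 → turn +1·90°
n=1: pose=(7,6,S); sL=45/26, sR=45/16; mL=225/208, mR=945/416; mL+mR=1395/416 → advance +1; mR−mL=495/416 → turn +1·90°
n=2: pose=(7,5,E); sL=90/61, sR=2; mL=32/61, mR=106/61; mL+mR=138/61 → advance +1; mR−mL=74/61 → turn +1·90°
n=3: pose=(8,5,N); sL=9/5, sR=45/37; mL=-108/185, mR=279/185; mL+mR=171/185 → advance +1; mR−mL=387/185 → turn +1·90°
n=4: pose=(8,6,W); sL=90/41, sR=90/61; mL=-1800/2501, mR=4590/2501; mL+mR=2790/2501 → advance +1; mR−mL=6390/2501 → turn +1·90°
n=5: pose=(7,6,S); sL=45/26, sR=45/16; mL=225/208, mR=945/416; mL+mR=1395/416 → advance +1; mR−mL=495/416 → turn +1·90°
n=6: pose=(7,5,E); sL=90/61, sR=2; mL=32/61, mR=106/61; mL+mR=138/61 → advance +1; mR−mL=74/61 → turn +1·90°
n=7: pose=(8,5,N); sL=9/5, sR=45/37; mL=-108/185, mR=279/185; mL+mR=171/185 → advance +1; mR−mL=387/185 → turn +1·90°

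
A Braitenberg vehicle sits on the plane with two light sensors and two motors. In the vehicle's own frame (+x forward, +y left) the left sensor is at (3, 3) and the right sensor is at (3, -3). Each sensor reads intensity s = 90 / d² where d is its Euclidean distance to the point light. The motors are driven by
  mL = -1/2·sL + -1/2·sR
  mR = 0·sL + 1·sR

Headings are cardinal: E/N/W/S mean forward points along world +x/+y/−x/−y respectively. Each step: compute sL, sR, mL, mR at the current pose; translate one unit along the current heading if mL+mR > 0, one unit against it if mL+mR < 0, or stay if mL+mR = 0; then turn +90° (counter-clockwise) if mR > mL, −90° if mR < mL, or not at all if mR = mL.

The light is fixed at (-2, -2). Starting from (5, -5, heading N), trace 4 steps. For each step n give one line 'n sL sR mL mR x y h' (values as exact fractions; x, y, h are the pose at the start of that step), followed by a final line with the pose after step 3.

0 45/8 9/10 -261/80 9/10 5 -5 N
1 18/13 90/17 -738/221 90/17 5 -6 W
2 9/13 45/29 -423/377 45/29 4 -6 S
3 18/17 18/29 -414/493 18/29 4 -7 E
final 3 -7 N

n=0: pose=(5,-5,N); sL=45/8, sR=9/10; mL=-261/80, mR=9/10; mL+mR=-189/80 → advance -1; mR−mL=333/80 → turn +1·90°
n=1: pose=(5,-6,W); sL=18/13, sR=90/17; mL=-738/221, mR=90/17; mL+mR=432/221 → advance +1; mR−mL=1908/221 → turn +1·90°
n=2: pose=(4,-6,S); sL=9/13, sR=45/29; mL=-423/377, mR=45/29; mL+mR=162/377 → advance +1; mR−mL=1008/377 → turn +1·90°
n=3: pose=(4,-7,E); sL=18/17, sR=18/29; mL=-414/493, mR=18/29; mL+mR=-108/493 → advance -1; mR−mL=720/493 → turn +1·90°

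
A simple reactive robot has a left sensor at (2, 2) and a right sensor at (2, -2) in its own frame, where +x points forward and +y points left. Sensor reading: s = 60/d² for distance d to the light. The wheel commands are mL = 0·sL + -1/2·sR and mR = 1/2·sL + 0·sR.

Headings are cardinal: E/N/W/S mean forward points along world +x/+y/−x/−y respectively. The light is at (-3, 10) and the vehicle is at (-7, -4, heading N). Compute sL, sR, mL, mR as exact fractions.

1/3 15/37 -15/74 1/6

left sensor world pos  = (-9, -2); dL² = 180
right sensor world pos = (-5, -2); dR² = 148
sL = 60/180 = 1/3
sR = 60/148 = 15/37
mL = 0·sL + -1/2·sR = -15/74
mR = 1/2·sL + 0·sR = 1/6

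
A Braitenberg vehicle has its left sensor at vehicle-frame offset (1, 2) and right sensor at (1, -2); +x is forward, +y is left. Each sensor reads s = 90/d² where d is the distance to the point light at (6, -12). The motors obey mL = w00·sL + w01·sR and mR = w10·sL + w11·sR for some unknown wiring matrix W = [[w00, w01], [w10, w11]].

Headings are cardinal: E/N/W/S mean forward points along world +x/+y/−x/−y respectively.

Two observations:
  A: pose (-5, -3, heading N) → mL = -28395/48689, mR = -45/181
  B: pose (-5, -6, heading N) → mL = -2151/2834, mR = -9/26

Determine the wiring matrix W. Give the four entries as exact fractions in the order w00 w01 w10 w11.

obs A: pose=(-5,-3,N) → sL=90/269, sR=90/181, mL=-28395/48689, mR=-45/181
obs B: pose=(-5,-6,N) → sL=45/109, sR=9/13, mL=-2151/2834, mR=-9/26
sensor matrix S = [[90/269, 90/181], [45/109, 9/13]]; det S = 1817640/68992313
solve [mL_A; mL_B] = S·[w00; w01] and [mR_A; mR_B] = S·[w10; w11]:
  w00 = -1, w01 = -1/2, w10 = 0, w11 = -1/2

-1 -1/2 0 -1/2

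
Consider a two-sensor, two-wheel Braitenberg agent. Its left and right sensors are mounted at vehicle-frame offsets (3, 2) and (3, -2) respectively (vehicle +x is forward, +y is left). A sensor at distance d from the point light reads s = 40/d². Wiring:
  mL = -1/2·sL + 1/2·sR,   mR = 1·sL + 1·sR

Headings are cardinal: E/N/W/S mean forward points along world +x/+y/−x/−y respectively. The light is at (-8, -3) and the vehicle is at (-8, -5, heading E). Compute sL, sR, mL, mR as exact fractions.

left sensor world pos  = (-5, -3); dL² = 9
right sensor world pos = (-5, -7); dR² = 25
sL = 40/9 = 40/9
sR = 40/25 = 8/5
mL = -1/2·sL + 1/2·sR = -64/45
mR = 1·sL + 1·sR = 272/45

40/9 8/5 -64/45 272/45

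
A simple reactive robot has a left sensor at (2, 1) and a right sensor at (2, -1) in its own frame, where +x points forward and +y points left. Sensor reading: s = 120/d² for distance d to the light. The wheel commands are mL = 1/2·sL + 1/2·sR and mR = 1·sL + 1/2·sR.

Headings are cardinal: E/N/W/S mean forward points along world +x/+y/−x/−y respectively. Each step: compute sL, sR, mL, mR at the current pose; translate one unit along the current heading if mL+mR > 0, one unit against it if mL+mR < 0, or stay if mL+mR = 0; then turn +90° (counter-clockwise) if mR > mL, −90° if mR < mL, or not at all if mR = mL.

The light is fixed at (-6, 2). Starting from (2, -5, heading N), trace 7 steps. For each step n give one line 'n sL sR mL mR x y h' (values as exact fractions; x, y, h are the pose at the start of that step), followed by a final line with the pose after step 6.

n=0: pose=(2,-5,N); sL=60/37, sR=60/53; mL=2700/1961, mR=4290/1961; mL+mR=6990/1961 → advance +1; mR−mL=30/37 → turn +1·90°
n=1: pose=(2,-4,W); sL=24/17, sR=120/61; mL=1752/1037, mR=2484/1037; mL+mR=4236/1037 → advance +1; mR−mL=12/17 → turn +1·90°
n=2: pose=(1,-4,S); sL=15/16, sR=6/5; mL=171/160, mR=123/80; mL+mR=417/160 → advance +1; mR−mL=15/32 → turn +1·90°
n=3: pose=(1,-5,E); sL=40/39, sR=24/29; mL=1048/1131, mR=1628/1131; mL+mR=892/377 → advance +1; mR−mL=20/39 → turn +1·90°
n=4: pose=(2,-5,N); sL=60/37, sR=60/53; mL=2700/1961, mR=4290/1961; mL+mR=6990/1961 → advance +1; mR−mL=30/37 → turn +1·90°
n=5: pose=(2,-4,W); sL=24/17, sR=120/61; mL=1752/1037, mR=2484/1037; mL+mR=4236/1037 → advance +1; mR−mL=12/17 → turn +1·90°
n=6: pose=(1,-4,S); sL=15/16, sR=6/5; mL=171/160, mR=123/80; mL+mR=417/160 → advance +1; mR−mL=15/32 → turn +1·90°

0 60/37 60/53 2700/1961 4290/1961 2 -5 N
1 24/17 120/61 1752/1037 2484/1037 2 -4 W
2 15/16 6/5 171/160 123/80 1 -4 S
3 40/39 24/29 1048/1131 1628/1131 1 -5 E
4 60/37 60/53 2700/1961 4290/1961 2 -5 N
5 24/17 120/61 1752/1037 2484/1037 2 -4 W
6 15/16 6/5 171/160 123/80 1 -4 S
final 1 -5 E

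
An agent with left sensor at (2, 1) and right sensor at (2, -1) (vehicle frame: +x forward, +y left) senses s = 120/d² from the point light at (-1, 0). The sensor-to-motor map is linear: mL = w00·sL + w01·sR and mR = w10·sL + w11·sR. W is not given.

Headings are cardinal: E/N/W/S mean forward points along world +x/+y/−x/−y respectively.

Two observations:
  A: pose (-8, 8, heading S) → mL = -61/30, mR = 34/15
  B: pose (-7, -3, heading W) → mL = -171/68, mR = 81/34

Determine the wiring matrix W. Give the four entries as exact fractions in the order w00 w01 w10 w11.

-1/2 -1 1 1/2

obs A: pose=(-8,8,S) → sL=5/3, sR=6/5, mL=-61/30, mR=34/15
obs B: pose=(-7,-3,W) → sL=3/2, sR=30/17, mL=-171/68, mR=81/34
sensor matrix S = [[5/3, 6/5], [3/2, 30/17]]; det S = 97/85
solve [mL_A; mL_B] = S·[w00; w01] and [mR_A; mR_B] = S·[w10; w11]:
  w00 = -1/2, w01 = -1, w10 = 1, w11 = 1/2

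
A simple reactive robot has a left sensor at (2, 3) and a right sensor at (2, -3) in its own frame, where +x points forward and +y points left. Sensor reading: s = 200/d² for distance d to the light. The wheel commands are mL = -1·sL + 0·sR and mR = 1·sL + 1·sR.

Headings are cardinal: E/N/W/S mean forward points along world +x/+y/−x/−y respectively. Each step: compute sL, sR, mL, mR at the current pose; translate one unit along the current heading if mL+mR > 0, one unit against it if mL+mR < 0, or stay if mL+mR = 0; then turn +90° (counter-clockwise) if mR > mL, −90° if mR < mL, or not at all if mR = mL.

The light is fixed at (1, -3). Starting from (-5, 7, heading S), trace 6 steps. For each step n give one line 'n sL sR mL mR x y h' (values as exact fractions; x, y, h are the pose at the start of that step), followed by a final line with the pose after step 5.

0 200/73 40/29 -200/73 8720/2117 -5 7 S
1 5/4 50/13 -5/4 265/52 -5 6 E
2 40/37 8/5 -40/37 496/185 -4 6 N
3 100/49 100/109 -100/49 15800/5341 -4 7 W
4 200/73 40/29 -200/73 8720/2117 -5 7 S
5 5/4 50/13 -5/4 265/52 -5 6 E
final -4 6 N

n=0: pose=(-5,7,S); sL=200/73, sR=40/29; mL=-200/73, mR=8720/2117; mL+mR=40/29 → advance +1; mR−mL=14520/2117 → turn +1·90°
n=1: pose=(-5,6,E); sL=5/4, sR=50/13; mL=-5/4, mR=265/52; mL+mR=50/13 → advance +1; mR−mL=165/26 → turn +1·90°
n=2: pose=(-4,6,N); sL=40/37, sR=8/5; mL=-40/37, mR=496/185; mL+mR=8/5 → advance +1; mR−mL=696/185 → turn +1·90°
n=3: pose=(-4,7,W); sL=100/49, sR=100/109; mL=-100/49, mR=15800/5341; mL+mR=100/109 → advance +1; mR−mL=26700/5341 → turn +1·90°
n=4: pose=(-5,7,S); sL=200/73, sR=40/29; mL=-200/73, mR=8720/2117; mL+mR=40/29 → advance +1; mR−mL=14520/2117 → turn +1·90°
n=5: pose=(-5,6,E); sL=5/4, sR=50/13; mL=-5/4, mR=265/52; mL+mR=50/13 → advance +1; mR−mL=165/26 → turn +1·90°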